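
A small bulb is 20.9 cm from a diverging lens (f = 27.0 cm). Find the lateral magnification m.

m = +0.564

For a diverging lens, f = -27.0 cm.
1/d_i = 1/f − 1/d_o = 1/(-27.00) − 1/(20.9) = -0.08488, so d_i = -11.78 cm.
m = −d_i/d_o = −(-11.78)/(20.9) = +0.564.
The image is virtual, upright and reduced, on the same side as the object.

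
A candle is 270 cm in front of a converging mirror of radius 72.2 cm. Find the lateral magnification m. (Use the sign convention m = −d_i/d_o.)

m = -0.154

f = R/2 = 72.2/2 = 36.10 cm.
1/d_i = 1/f − 1/d_o = 1/(36.10) − 1/(270) = 0.02400, so d_i = 41.67 cm.
m = −d_i/d_o = −(41.67)/(270) = -0.154.
The image is real, inverted and reduced, in front of the mirror.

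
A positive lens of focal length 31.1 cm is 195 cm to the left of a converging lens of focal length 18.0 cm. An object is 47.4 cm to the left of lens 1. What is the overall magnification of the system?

Lens 1: 1/d_i1 = 1/(31.1) − 1/(47.4) = 0.01106, so d_i1 = 90.44 cm; m₁ = −d_i1/d_o1 = -1.908.
d_o2 = 195 − (90.44) = 104.6 cm.
Lens 2: 1/d_i2 = 1/(18.0) − 1/(104.6) = 0.04600, so d_i2 = 21.74 cm; m₂ = −d_i2/d_o2 = -0.2079.
m = m₁·m₂ = (-1.908)(-0.2079) = +0.397.

m = +0.397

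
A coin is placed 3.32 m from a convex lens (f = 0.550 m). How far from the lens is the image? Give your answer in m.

0.659 m

Thin-lens equation: 1/q = 1/f − 1/p = 1/(0.5500) − 1/(3.32) = 1.818 − 0.3012 = 1.517, so q = 0.659 m.
The image is real, inverted and reduced, on the far side of the lens.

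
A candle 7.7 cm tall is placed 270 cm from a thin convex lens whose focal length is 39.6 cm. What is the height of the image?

1/d_i = 1/f − 1/d_o = 1/(39.60) − 1/(270) = 0.02155, so d_i = 46.41 cm.
m = −d_i/d_o = -0.1719.
|h_i| = |m|·h_o = 0.1719 × 7.7 = 1.32 cm. The image is real, inverted and reduced, on the far side of the lens.

1.32 cm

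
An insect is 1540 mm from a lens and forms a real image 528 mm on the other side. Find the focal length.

f = 393 mm (converging)

Real image ⇒ d_i = +528 mm.
1/f = 1/d_o + 1/d_i = 1/(1540) + 1/(528) = 0.002543, so f = 393 mm.
Since f is positive, the lens is converging.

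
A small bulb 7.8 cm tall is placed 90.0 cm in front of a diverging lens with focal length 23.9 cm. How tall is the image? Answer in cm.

1.64 cm

For a diverging lens, f = -23.9 cm.
1/d_i = 1/f − 1/d_o = 1/(-23.90) − 1/(90.0) = -0.05295, so d_i = -18.88 cm.
m = −d_i/d_o = +0.2098.
|h_i| = |m|·h_o = 0.2098 × 7.8 = 1.64 cm. The image is virtual, upright and reduced, on the same side as the object.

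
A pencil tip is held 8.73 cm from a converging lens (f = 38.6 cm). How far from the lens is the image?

Thin-lens equation: 1/d_i = 1/f − 1/d_o = 1/(38.60) − 1/(8.73) = 0.02591 − 0.1145 = -0.08864, so d_i = -11.3 cm.
The image is virtual, upright and enlarged, on the same side as the object.

11.3 cm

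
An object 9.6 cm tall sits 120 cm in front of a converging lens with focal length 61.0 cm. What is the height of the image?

1/d_i = 1/f − 1/d_o = 1/(61.00) − 1/(120) = 0.008060, so d_i = 124.1 cm.
m = −d_i/d_o = -1.034.
|h_i| = |m|·h_o = 1.034 × 9.6 = 9.93 cm. The image is real, inverted and enlarged, on the far side of the lens.

9.93 cm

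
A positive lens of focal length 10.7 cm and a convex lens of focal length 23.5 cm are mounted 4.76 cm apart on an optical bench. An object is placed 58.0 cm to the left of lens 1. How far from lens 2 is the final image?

Lens 1: 1/d_i1 = 1/f₁ − 1/d_o1 = 1/(10.7) − 1/(58.0) = 0.07622, so d_i1 = 13.12 cm.
The intermediate image is 13.12 cm to the right of lens 1, which lies 8.360 cm to the right of lens 2 — a virtual object — so d_o2 = −8.360 cm.
Lens 2: 1/d_i2 = 1/f₂ − 1/d_o2 = 1/(23.5) − 1/(-8.360) = 0.1622, so d_i2 = 6.17 cm.
The final image is real, 6.17 cm to the right of lens 2 (overall magnification ≈ -0.17).

6.17 cm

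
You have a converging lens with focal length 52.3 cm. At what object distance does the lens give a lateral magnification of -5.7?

m = −d_i/d_o ⇒ d_i = −m·d_o.
1/f = 1/d_o + 1/d_i = 1/d_o − 1/(m·d_o) = (1 − 1/m)/d_o, so d_o = f(1 − 1/m) = (52.30)(1 − 1/(-5.7)) = 61.5 cm.

61.5 cm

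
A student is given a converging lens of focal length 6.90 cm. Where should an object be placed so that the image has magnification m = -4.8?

m = −d_i/d_o ⇒ d_i = −m·d_o.
1/f = 1/d_o + 1/d_i = 1/d_o − 1/(m·d_o) = (1 − 1/m)/d_o, so d_o = f(1 − 1/m) = (6.900)(1 − 1/(-4.8)) = 8.34 cm.

8.34 cm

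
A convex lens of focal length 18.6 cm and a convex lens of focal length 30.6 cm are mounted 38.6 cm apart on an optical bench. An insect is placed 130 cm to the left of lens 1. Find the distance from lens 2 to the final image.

Lens 1: 1/d_i1 = 1/f₁ − 1/d_o1 = 1/(18.6) − 1/(130) = 0.04607, so d_i1 = 21.71 cm.
The intermediate image is 21.71 cm to the right of lens 1, which is 38.6 − (21.71) = 16.89 cm to the left of lens 2, so d_o2 = +16.89 cm.
Lens 2: 1/d_i2 = 1/f₂ − 1/d_o2 = 1/(30.6) − 1/(16.89) = -0.02653, so d_i2 = -37.7 cm.
The final image is virtual, 37.7 cm to the left of lens 2 (overall magnification ≈ -0.37).

37.7 cm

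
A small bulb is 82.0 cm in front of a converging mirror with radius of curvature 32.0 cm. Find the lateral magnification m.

m = -0.242

f = R/2 = 32.0/2 = 16.00 cm.
1/d_i = 1/f − 1/d_o = 1/(16.00) − 1/(82.0) = 0.05030, so d_i = 19.88 cm.
m = −d_i/d_o = −(19.88)/(82.0) = -0.242.
The image is real, inverted and reduced, in front of the mirror.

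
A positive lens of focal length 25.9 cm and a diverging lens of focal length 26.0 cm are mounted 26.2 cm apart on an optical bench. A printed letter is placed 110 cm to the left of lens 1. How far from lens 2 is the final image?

Lens 1: 1/d_i1 = 1/f₁ − 1/d_o1 = 1/(25.9) − 1/(110) = 0.02952, so d_i1 = 33.88 cm.
The intermediate image is 33.88 cm to the right of lens 1, which lies 7.680 cm to the right of lens 2 — a virtual object — so d_o2 = −7.680 cm.
Lens 2 is diverging, so f₂ = −26.0 cm.
Lens 2: 1/d_i2 = 1/f₂ − 1/d_o2 = 1/(-26.0) − 1/(-7.680) = 0.09175, so d_i2 = 10.9 cm.
The final image is real, 10.9 cm to the right of lens 2 (overall magnification ≈ -0.44).

10.9 cm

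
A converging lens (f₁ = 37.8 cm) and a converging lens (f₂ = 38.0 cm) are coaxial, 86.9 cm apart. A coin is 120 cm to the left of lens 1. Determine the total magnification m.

m = -2.78

Lens 1: 1/d_i1 = 1/(37.8) − 1/(120) = 0.01812, so d_i1 = 55.18 cm; m₁ = −d_i1/d_o1 = -0.4598.
d_o2 = 86.9 − (55.18) = 31.72 cm.
Lens 2: 1/d_i2 = 1/(38.0) − 1/(31.72) = -0.005210, so d_i2 = -191.9 cm; m₂ = −d_i2/d_o2 = +6.051.
m = m₁·m₂ = (-0.4598)(+6.051) = -2.78.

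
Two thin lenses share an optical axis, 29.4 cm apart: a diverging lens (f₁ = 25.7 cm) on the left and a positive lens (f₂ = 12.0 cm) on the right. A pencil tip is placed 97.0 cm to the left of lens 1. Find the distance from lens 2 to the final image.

15.8 cm

Lens 1 is diverging, so f₁ = −25.7 cm.
Lens 1: 1/d_i1 = 1/f₁ − 1/d_o1 = 1/(-25.7) − 1/(97.0) = -0.04922, so d_i1 = -20.32 cm.
The intermediate image is 20.32 cm to the left of lens 1 (virtual), which is 29.4 − (-20.32) = 49.72 cm to the left of lens 2, so d_o2 = +49.72 cm.
Lens 2: 1/d_i2 = 1/f₂ − 1/d_o2 = 1/(12.0) − 1/(49.72) = 0.06322, so d_i2 = 15.8 cm.
The final image is real, 15.8 cm to the right of lens 2 (overall magnification ≈ -0.067).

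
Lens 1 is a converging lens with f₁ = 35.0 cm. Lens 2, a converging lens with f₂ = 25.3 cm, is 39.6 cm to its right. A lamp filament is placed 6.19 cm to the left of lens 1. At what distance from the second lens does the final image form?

54.6 cm

Lens 1: 1/d_i1 = 1/f₁ − 1/d_o1 = 1/(35.0) − 1/(6.19) = -0.1330, so d_i1 = -7.520 cm.
The intermediate image is 7.520 cm to the left of lens 1 (virtual), which is 39.6 − (-7.520) = 47.12 cm to the left of lens 2, so d_o2 = +47.12 cm.
Lens 2: 1/d_i2 = 1/f₂ − 1/d_o2 = 1/(25.3) − 1/(47.12) = 0.01830, so d_i2 = 54.6 cm.
The final image is real, 54.6 cm to the right of lens 2 (overall magnification ≈ -1.4).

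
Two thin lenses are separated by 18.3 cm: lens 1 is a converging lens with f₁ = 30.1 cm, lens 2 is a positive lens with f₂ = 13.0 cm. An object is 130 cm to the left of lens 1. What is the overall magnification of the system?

m = -0.116

Lens 1: 1/d_i1 = 1/(30.1) − 1/(130) = 0.02553, so d_i1 = 39.17 cm; m₁ = −d_i1/d_o1 = -0.3013.
d_o2 = 18.3 − (39.17) = -20.87 cm (virtual object).
Lens 2: 1/d_i2 = 1/(13.0) − 1/(-20.87) = 0.1248, so d_i2 = 8.010 cm; m₂ = −d_i2/d_o2 = +0.3838.
m = m₁·m₂ = (-0.3013)(+0.3838) = -0.116.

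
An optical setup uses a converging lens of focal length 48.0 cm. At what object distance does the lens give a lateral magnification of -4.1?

59.7 cm

m = −d_i/d_o ⇒ d_i = −m·d_o.
1/f = 1/d_o + 1/d_i = 1/d_o − 1/(m·d_o) = (1 − 1/m)/d_o, so d_o = f(1 − 1/m) = (48.00)(1 − 1/(-4.1)) = 59.7 cm.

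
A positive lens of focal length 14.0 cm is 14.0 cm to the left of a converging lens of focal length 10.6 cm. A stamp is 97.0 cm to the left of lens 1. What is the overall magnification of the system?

m = -0.138

Lens 1: 1/d_i1 = 1/(14.0) − 1/(97.0) = 0.06112, so d_i1 = 16.36 cm; m₁ = −d_i1/d_o1 = -0.1687.
d_o2 = 14.0 − (16.36) = -2.360 cm (virtual object).
Lens 2: 1/d_i2 = 1/(10.6) − 1/(-2.360) = 0.5181, so d_i2 = 1.930 cm; m₂ = −d_i2/d_o2 = +0.8179.
m = m₁·m₂ = (-0.1687)(+0.8179) = -0.138.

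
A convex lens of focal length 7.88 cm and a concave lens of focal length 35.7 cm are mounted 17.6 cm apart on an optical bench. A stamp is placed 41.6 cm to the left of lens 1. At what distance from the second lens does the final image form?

6.45 cm

Lens 1: 1/d_i1 = 1/f₁ − 1/d_o1 = 1/(7.88) − 1/(41.6) = 0.1029, so d_i1 = 9.721 cm.
The intermediate image is 9.721 cm to the right of lens 1, which is 17.6 − (9.721) = 7.879 cm to the left of lens 2, so d_o2 = +7.879 cm.
Lens 2 is diverging, so f₂ = −35.7 cm.
Lens 2: 1/d_i2 = 1/f₂ − 1/d_o2 = 1/(-35.7) − 1/(7.879) = -0.1549, so d_i2 = -6.45 cm.
The final image is virtual, 6.45 cm to the left of lens 2 (overall magnification ≈ -0.19).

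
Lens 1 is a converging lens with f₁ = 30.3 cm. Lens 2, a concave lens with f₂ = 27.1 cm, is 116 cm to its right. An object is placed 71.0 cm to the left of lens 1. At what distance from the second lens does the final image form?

Lens 1: 1/d_i1 = 1/f₁ − 1/d_o1 = 1/(30.3) − 1/(71.0) = 0.01892, so d_i1 = 52.86 cm.
The intermediate image is 52.86 cm to the right of lens 1, which is 116 − (52.86) = 63.14 cm to the left of lens 2, so d_o2 = +63.14 cm.
Lens 2 is diverging, so f₂ = −27.1 cm.
Lens 2: 1/d_i2 = 1/f₂ − 1/d_o2 = 1/(-27.1) − 1/(63.14) = -0.05274, so d_i2 = -19.0 cm.
The final image is virtual, 19.0 cm to the left of lens 2 (overall magnification ≈ -0.22).

19.0 cm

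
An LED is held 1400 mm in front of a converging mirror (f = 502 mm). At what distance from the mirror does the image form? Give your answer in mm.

783 mm

Mirror equation: 1/s_i = 1/f − 1/s_o = 1/(502.0) − 1/(1400) = 0.001992 − 0.0007143 = 0.001278, so s_i = 783 mm.
The image is real, inverted and reduced, in front of the mirror.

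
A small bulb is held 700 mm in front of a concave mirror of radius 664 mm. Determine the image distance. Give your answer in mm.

632 mm

f = R/2 = 664/2 = 332.0 mm.
Mirror equation: 1/q = 1/f − 1/p = 1/(332.0) − 1/(700) = 0.003012 − 0.001429 = 0.001583, so q = 632 mm.
The image is real, inverted and reduced, in front of the mirror.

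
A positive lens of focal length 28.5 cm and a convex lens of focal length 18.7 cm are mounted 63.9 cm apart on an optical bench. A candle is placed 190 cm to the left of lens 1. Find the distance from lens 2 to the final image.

Lens 1: 1/d_i1 = 1/f₁ − 1/d_o1 = 1/(28.5) − 1/(190) = 0.02982, so d_i1 = 33.53 cm.
The intermediate image is 33.53 cm to the right of lens 1, which is 63.9 − (33.53) = 30.37 cm to the left of lens 2, so d_o2 = +30.37 cm.
Lens 2: 1/d_i2 = 1/f₂ − 1/d_o2 = 1/(18.7) − 1/(30.37) = 0.02055, so d_i2 = 48.7 cm.
The final image is real, 48.7 cm to the right of lens 2 (overall magnification ≈ 0.28).

48.7 cm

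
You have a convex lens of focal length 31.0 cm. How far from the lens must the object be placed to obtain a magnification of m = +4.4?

m = −d_i/d_o ⇒ d_i = −m·d_o.
1/f = 1/d_o + 1/d_i = 1/d_o − 1/(m·d_o) = (1 − 1/m)/d_o, so d_o = f(1 − 1/m) = (31.00)(1 − 1/(+4.4)) = 24.0 cm.

24.0 cm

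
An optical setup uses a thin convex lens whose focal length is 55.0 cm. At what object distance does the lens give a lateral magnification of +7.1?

47.3 cm

m = −d_i/d_o ⇒ d_i = −m·d_o.
1/f = 1/d_o + 1/d_i = 1/d_o − 1/(m·d_o) = (1 − 1/m)/d_o, so d_o = f(1 − 1/m) = (55.00)(1 − 1/(+7.1)) = 47.3 cm.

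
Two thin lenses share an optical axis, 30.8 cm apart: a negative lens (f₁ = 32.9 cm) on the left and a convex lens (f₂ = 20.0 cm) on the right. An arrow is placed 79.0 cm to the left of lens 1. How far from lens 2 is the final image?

Lens 1 is diverging, so f₁ = −32.9 cm.
Lens 1: 1/d_i1 = 1/f₁ − 1/d_o1 = 1/(-32.9) − 1/(79.0) = -0.04305, so d_i1 = -23.23 cm.
The intermediate image is 23.23 cm to the left of lens 1 (virtual), which is 30.8 − (-23.23) = 54.03 cm to the left of lens 2, so d_o2 = +54.03 cm.
Lens 2: 1/d_i2 = 1/f₂ − 1/d_o2 = 1/(20.0) − 1/(54.03) = 0.03149, so d_i2 = 31.8 cm.
The final image is real, 31.8 cm to the right of lens 2 (overall magnification ≈ -0.17).

31.8 cm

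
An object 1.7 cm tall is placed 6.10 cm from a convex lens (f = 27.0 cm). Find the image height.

1/d_i = 1/f − 1/d_o = 1/(27.00) − 1/(6.10) = -0.1269, so d_i = -7.880 cm.
m = −d_i/d_o = +1.292.
|h_i| = |m|·h_o = 1.292 × 1.7 = 2.20 cm. The image is virtual, upright and enlarged, on the same side as the object.

2.20 cm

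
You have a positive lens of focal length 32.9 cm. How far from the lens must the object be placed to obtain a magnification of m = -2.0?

m = −d_i/d_o ⇒ d_i = −m·d_o.
1/f = 1/d_o + 1/d_i = 1/d_o − 1/(m·d_o) = (1 − 1/m)/d_o, so d_o = f(1 − 1/m) = (32.90)(1 − 1/(-2.0)) = 49.3 cm.

49.3 cm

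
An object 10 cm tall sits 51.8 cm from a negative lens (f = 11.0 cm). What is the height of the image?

For a negative lens, f = -11.0 cm.
1/d_i = 1/f − 1/d_o = 1/(-11.00) − 1/(51.8) = -0.1102, so d_i = -9.073 cm.
m = −d_i/d_o = +0.1752.
|h_i| = |m|·h_o = 0.1752 × 10 = 1.75 cm. The image is virtual, upright and reduced, on the same side as the object.

1.75 cm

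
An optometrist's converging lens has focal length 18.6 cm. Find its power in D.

f = 18.6 cm = 0.186 m.
P = 1/f = 1/(0.186 m) = +5.38 D.

P = +5.38 D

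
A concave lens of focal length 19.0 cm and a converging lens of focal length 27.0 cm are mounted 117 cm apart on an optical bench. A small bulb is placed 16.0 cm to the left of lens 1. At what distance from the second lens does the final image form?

Lens 1 is diverging, so f₁ = −19.0 cm.
Lens 1: 1/d_i1 = 1/f₁ − 1/d_o1 = 1/(-19.0) − 1/(16.0) = -0.1151, so d_i1 = -8.686 cm.
The intermediate image is 8.686 cm to the left of lens 1 (virtual), which is 117 − (-8.686) = 125.7 cm to the left of lens 2, so d_o2 = +125.7 cm.
Lens 2: 1/d_i2 = 1/f₂ − 1/d_o2 = 1/(27.0) − 1/(125.7) = 0.02908, so d_i2 = 34.4 cm.
The final image is real, 34.4 cm to the right of lens 2 (overall magnification ≈ -0.15).

34.4 cm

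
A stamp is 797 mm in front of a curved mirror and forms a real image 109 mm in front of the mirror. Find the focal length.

f = 95.9 mm (concave)

Real image ⇒ d_i = +109 mm.
1/f = 1/d_o + 1/d_i = 1/(797) + 1/(109) = 0.01043, so f = 95.9 mm.
Since f is positive, the curved mirror is concave.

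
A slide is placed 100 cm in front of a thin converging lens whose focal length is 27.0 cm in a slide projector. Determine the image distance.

Lens equation: 1/d_i = 1/f − 1/d_o = 1/(27.00) − 1/(100) = 0.03704 − 0.01000 = 0.02704, so d_i = 37.0 cm.
The image is real, inverted and reduced, on the far side of the lens.

37.0 cm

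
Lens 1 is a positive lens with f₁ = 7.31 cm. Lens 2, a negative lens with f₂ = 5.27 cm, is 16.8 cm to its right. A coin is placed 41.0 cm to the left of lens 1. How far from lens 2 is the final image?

Lens 1: 1/d_i1 = 1/f₁ − 1/d_o1 = 1/(7.31) − 1/(41.0) = 0.1124, so d_i1 = 8.896 cm.
The intermediate image is 8.896 cm to the right of lens 1, which is 16.8 − (8.896) = 7.904 cm to the left of lens 2, so d_o2 = +7.904 cm.
Lens 2 is diverging, so f₂ = −5.27 cm.
Lens 2: 1/d_i2 = 1/f₂ − 1/d_o2 = 1/(-5.27) − 1/(7.904) = -0.3163, so d_i2 = -3.16 cm.
The final image is virtual, 3.16 cm to the left of lens 2 (overall magnification ≈ -0.087).

3.16 cm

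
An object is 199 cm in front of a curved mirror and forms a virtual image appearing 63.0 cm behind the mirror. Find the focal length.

f = -92.2 cm (convex)

Virtual image ⇒ d_i = −63.0 cm.
1/f = 1/d_o + 1/d_i = 1/(199) + 1/(-63.0) = -0.01085, so f = -92.2 cm.
Since f is negative, the curved mirror is convex.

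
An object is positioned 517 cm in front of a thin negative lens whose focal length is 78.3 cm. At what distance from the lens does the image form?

68.0 cm

For a negative lens, f = -78.3 cm.
Lens equation: 1/d_i = 1/f − 1/d_o = 1/(-78.30) − 1/(517) = -0.01277 − 0.001934 = -0.01471, so d_i = -68.0 cm.
The image is virtual, upright and reduced, on the same side as the object.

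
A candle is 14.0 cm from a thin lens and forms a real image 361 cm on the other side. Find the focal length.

f = 13.5 cm (converging)

Real image ⇒ d_i = +361 cm.
1/f = 1/d_o + 1/d_i = 1/(14.0) + 1/(361) = 0.07420, so f = 13.5 cm.
Since f is positive, the thin lens is converging.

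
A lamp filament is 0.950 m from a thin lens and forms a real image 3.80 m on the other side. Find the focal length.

f = 0.760 m (converging)

Real image ⇒ d_i = +3.80 m.
1/f = 1/d_o + 1/d_i = 1/(0.950) + 1/(3.80) = 1.316, so f = 0.760 m.
Since f is positive, the thin lens is converging.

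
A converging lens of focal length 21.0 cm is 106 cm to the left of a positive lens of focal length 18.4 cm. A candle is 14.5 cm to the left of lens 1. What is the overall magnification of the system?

Lens 1: 1/d_i1 = 1/(21.0) − 1/(14.5) = -0.02135, so d_i1 = -46.85 cm; m₁ = −d_i1/d_o1 = +3.231.
d_o2 = 106 − (-46.85) = 152.8 cm.
Lens 2: 1/d_i2 = 1/(18.4) − 1/(152.8) = 0.04780, so d_i2 = 20.92 cm; m₂ = −d_i2/d_o2 = -0.1369.
m = m₁·m₂ = (+3.231)(-0.1369) = -0.442.

m = -0.442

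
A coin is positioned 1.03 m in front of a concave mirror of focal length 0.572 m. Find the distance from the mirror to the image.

Mirror equation: 1/q = 1/f − 1/p = 1/(0.5720) − 1/(1.03) = 1.748 − 0.9709 = 0.7774, so q = 1.29 m.
The image is real, inverted and enlarged, in front of the mirror.

1.29 m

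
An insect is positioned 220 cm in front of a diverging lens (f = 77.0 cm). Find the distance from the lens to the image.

For a diverging lens, f = -77.0 cm.
Lens equation: 1/q = 1/f − 1/p = 1/(-77.00) − 1/(220) = -0.01299 − 0.004545 = -0.01753, so q = -57.0 cm.
The image is virtual, upright and reduced, on the same side as the object.

57.0 cm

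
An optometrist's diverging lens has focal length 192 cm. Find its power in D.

P = -0.521 D

For a diverging lens, f = −192 cm.
f = -192 cm = -1.92 m.
P = 1/f = 1/(-1.92 m) = -0.521 D.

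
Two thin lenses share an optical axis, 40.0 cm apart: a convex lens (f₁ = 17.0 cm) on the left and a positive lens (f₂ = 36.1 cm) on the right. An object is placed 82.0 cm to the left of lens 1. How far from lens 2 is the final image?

38.2 cm

Lens 1: 1/d_i1 = 1/f₁ − 1/d_o1 = 1/(17.0) − 1/(82.0) = 0.04663, so d_i1 = 21.45 cm.
The intermediate image is 21.45 cm to the right of lens 1, which is 40.0 − (21.45) = 18.55 cm to the left of lens 2, so d_o2 = +18.55 cm.
Lens 2: 1/d_i2 = 1/f₂ − 1/d_o2 = 1/(36.1) − 1/(18.55) = -0.02621, so d_i2 = -38.2 cm.
The final image is virtual, 38.2 cm to the left of lens 2 (overall magnification ≈ -0.54).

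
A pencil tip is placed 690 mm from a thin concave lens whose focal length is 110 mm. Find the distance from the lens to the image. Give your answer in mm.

94.9 mm

For a concave lens, f = -110 mm.
Lens equation: 1/v = 1/f − 1/u = 1/(-110.0) − 1/(690) = -0.009091 − 0.001449 = -0.01054, so v = -94.9 mm.
The image is virtual, upright and reduced, on the same side as the object.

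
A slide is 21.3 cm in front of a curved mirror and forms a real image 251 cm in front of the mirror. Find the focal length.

f = 19.6 cm (concave)

Real image ⇒ d_i = +251 cm.
1/f = 1/d_o + 1/d_i = 1/(21.3) + 1/(251) = 0.05093, so f = 19.6 cm.
Since f is positive, the curved mirror is concave.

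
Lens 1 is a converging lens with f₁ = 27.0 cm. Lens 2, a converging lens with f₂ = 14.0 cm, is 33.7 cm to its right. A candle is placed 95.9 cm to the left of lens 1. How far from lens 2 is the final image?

3.04 cm

Lens 1: 1/d_i1 = 1/f₁ − 1/d_o1 = 1/(27.0) − 1/(95.9) = 0.02661, so d_i1 = 37.58 cm.
The intermediate image is 37.58 cm to the right of lens 1, which lies 3.880 cm to the right of lens 2 — a virtual object — so d_o2 = −3.880 cm.
Lens 2: 1/d_i2 = 1/f₂ − 1/d_o2 = 1/(14.0) − 1/(-3.880) = 0.3292, so d_i2 = 3.04 cm.
The final image is real, 3.04 cm to the right of lens 2 (overall magnification ≈ -0.31).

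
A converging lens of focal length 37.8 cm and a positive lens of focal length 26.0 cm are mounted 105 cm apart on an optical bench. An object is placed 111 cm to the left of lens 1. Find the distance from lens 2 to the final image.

Lens 1: 1/d_i1 = 1/f₁ − 1/d_o1 = 1/(37.8) − 1/(111) = 0.01745, so d_i1 = 57.32 cm.
The intermediate image is 57.32 cm to the right of lens 1, which is 105 − (57.32) = 47.68 cm to the left of lens 2, so d_o2 = +47.68 cm.
Lens 2: 1/d_i2 = 1/f₂ − 1/d_o2 = 1/(26.0) − 1/(47.68) = 0.01749, so d_i2 = 57.2 cm.
The final image is real, 57.2 cm to the right of lens 2 (overall magnification ≈ 0.62).

57.2 cm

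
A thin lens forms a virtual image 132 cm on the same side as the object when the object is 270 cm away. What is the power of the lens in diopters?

P = -0.387 D

Virtual image ⇒ d_i = −132 cm.
1/f = 1/d_o + 1/d_i = 1/(270) + 1/(-132) = -0.003872 cm⁻¹.
f = -258.3 cm = -2.583 m, so P = 1/f = -0.387 D.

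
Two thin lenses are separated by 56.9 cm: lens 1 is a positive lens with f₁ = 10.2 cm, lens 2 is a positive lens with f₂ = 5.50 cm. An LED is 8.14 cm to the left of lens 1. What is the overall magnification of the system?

Lens 1: 1/d_i1 = 1/(10.2) − 1/(8.14) = -0.02481, so d_i1 = -40.30 cm; m₁ = −d_i1/d_o1 = +4.951.
d_o2 = 56.9 − (-40.30) = 97.20 cm.
Lens 2: 1/d_i2 = 1/(5.50) − 1/(97.20) = 0.1715, so d_i2 = 5.830 cm; m₂ = −d_i2/d_o2 = -0.05998.
m = m₁·m₂ = (+4.951)(-0.05998) = -0.297.

m = -0.297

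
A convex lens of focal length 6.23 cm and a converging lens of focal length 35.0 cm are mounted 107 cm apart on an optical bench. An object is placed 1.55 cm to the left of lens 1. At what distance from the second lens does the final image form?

51.5 cm

Lens 1: 1/d_i1 = 1/f₁ − 1/d_o1 = 1/(6.23) − 1/(1.55) = -0.4846, so d_i1 = -2.063 cm.
The intermediate image is 2.063 cm to the left of lens 1 (virtual), which is 107 − (-2.063) = 109.1 cm to the left of lens 2, so d_o2 = +109.1 cm.
Lens 2: 1/d_i2 = 1/f₂ − 1/d_o2 = 1/(35.0) − 1/(109.1) = 0.01941, so d_i2 = 51.5 cm.
The final image is real, 51.5 cm to the right of lens 2 (overall magnification ≈ -0.63).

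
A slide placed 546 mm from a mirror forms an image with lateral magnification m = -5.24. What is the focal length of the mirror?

f = 458 mm (concave)

m = −d_i/d_o ⇒ d_i = −m·d_o = −(-5.24)·(546) = 2861 mm.
1/f = 1/d_o + 1/d_i = 1/(546) + 1/(2861) = 0.002181, so f = 458 mm.
Since f is positive, the mirror is concave.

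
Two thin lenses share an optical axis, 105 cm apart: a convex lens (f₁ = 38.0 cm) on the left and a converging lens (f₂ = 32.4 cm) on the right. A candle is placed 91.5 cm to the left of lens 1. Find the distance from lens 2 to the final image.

170 cm

Lens 1: 1/d_i1 = 1/f₁ − 1/d_o1 = 1/(38.0) − 1/(91.5) = 0.01539, so d_i1 = 64.99 cm.
The intermediate image is 64.99 cm to the right of lens 1, which is 105 − (64.99) = 40.01 cm to the left of lens 2, so d_o2 = +40.01 cm.
Lens 2: 1/d_i2 = 1/f₂ − 1/d_o2 = 1/(32.4) − 1/(40.01) = 0.005870, so d_i2 = 170 cm.
The final image is real, 170 cm to the right of lens 2 (overall magnification ≈ 3.0).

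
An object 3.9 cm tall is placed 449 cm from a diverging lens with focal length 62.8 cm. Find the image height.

0.479 cm

For a diverging lens, f = -62.8 cm.
1/d_i = 1/f − 1/d_o = 1/(-62.80) − 1/(449) = -0.01815, so d_i = -55.09 cm.
m = −d_i/d_o = +0.1227.
|h_i| = |m|·h_o = 0.1227 × 3.9 = 0.479 cm. The image is virtual, upright and reduced, on the same side as the object.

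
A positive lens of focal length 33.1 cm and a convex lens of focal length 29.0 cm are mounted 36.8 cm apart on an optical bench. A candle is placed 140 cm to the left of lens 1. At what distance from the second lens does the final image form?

Lens 1: 1/d_i1 = 1/f₁ − 1/d_o1 = 1/(33.1) − 1/(140) = 0.02307, so d_i1 = 43.35 cm.
The intermediate image is 43.35 cm to the right of lens 1, which lies 6.550 cm to the right of lens 2 — a virtual object — so d_o2 = −6.550 cm.
Lens 2: 1/d_i2 = 1/f₂ − 1/d_o2 = 1/(29.0) − 1/(-6.550) = 0.1872, so d_i2 = 5.34 cm.
The final image is real, 5.34 cm to the right of lens 2 (overall magnification ≈ -0.25).

5.34 cm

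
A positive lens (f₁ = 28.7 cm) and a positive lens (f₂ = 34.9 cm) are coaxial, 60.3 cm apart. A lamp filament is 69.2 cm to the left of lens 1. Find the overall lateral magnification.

m = -1.05

Lens 1: 1/d_i1 = 1/(28.7) − 1/(69.2) = 0.02039, so d_i1 = 49.04 cm; m₁ = −d_i1/d_o1 = -0.7087.
d_o2 = 60.3 − (49.04) = 11.26 cm.
Lens 2: 1/d_i2 = 1/(34.9) − 1/(11.26) = -0.06016, so d_i2 = -16.62 cm; m₂ = −d_i2/d_o2 = +1.476.
m = m₁·m₂ = (-0.7087)(+1.476) = -1.05.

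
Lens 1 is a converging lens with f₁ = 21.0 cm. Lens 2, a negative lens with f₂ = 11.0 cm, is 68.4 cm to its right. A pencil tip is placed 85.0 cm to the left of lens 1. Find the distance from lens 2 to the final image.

Lens 1: 1/d_i1 = 1/f₁ − 1/d_o1 = 1/(21.0) − 1/(85.0) = 0.03585, so d_i1 = 27.89 cm.
The intermediate image is 27.89 cm to the right of lens 1, which is 68.4 − (27.89) = 40.51 cm to the left of lens 2, so d_o2 = +40.51 cm.
Lens 2 is diverging, so f₂ = −11.0 cm.
Lens 2: 1/d_i2 = 1/f₂ − 1/d_o2 = 1/(-11.0) − 1/(40.51) = -0.1156, so d_i2 = -8.65 cm.
The final image is virtual, 8.65 cm to the left of lens 2 (overall magnification ≈ -0.070).

8.65 cm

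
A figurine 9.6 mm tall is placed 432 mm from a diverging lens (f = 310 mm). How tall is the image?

For a diverging lens, f = -310 mm.
1/d_i = 1/f − 1/d_o = 1/(-310.0) − 1/(432) = -0.005541, so d_i = -180.5 mm.
m = −d_i/d_o = +0.4178.
|h_i| = |m|·h_o = 0.4178 × 9.6 = 4.01 mm. The image is virtual, upright and reduced, on the same side as the object.

4.01 mm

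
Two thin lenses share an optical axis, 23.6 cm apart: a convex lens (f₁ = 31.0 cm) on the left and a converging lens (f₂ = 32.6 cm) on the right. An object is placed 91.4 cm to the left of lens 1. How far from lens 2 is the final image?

Lens 1: 1/d_i1 = 1/f₁ − 1/d_o1 = 1/(31.0) − 1/(91.4) = 0.02132, so d_i1 = 46.91 cm.
The intermediate image is 46.91 cm to the right of lens 1, which lies 23.31 cm to the right of lens 2 — a virtual object — so d_o2 = −23.31 cm.
Lens 2: 1/d_i2 = 1/f₂ − 1/d_o2 = 1/(32.6) − 1/(-23.31) = 0.07357, so d_i2 = 13.6 cm.
The final image is real, 13.6 cm to the right of lens 2 (overall magnification ≈ -0.30).

13.6 cm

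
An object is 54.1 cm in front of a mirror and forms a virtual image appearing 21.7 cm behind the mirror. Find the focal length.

Virtual image ⇒ d_i = −21.7 cm.
1/f = 1/d_o + 1/d_i = 1/(54.1) + 1/(-21.7) = -0.02760, so f = -36.2 cm.
Since f is negative, the mirror is convex.

f = -36.2 cm (convex)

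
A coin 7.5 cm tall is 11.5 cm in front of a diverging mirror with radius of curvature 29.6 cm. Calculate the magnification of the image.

m = +0.563

f = R/2 = 29.6/2 = 14.80 cm; for a diverging mirror, f = -14.80 cm.
1/d_i = 1/f − 1/d_o = 1/(-14.80) − 1/(11.5) = -0.1545, so d_i = -6.471 cm.
m = −d_i/d_o = −(-6.471)/(11.5) = +0.563.
The image is virtual, upright and reduced, behind the mirror.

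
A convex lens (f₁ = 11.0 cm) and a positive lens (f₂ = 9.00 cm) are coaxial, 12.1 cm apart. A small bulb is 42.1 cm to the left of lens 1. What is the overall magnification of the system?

m = -0.270

Lens 1: 1/d_i1 = 1/(11.0) − 1/(42.1) = 0.06716, so d_i1 = 14.89 cm; m₁ = −d_i1/d_o1 = -0.3537.
d_o2 = 12.1 − (14.89) = -2.790 cm (virtual object).
Lens 2: 1/d_i2 = 1/(9.00) − 1/(-2.790) = 0.4695, so d_i2 = 2.130 cm; m₂ = −d_i2/d_o2 = +0.7634.
m = m₁·m₂ = (-0.3537)(+0.7634) = -0.270.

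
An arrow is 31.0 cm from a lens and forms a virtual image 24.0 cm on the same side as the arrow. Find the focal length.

f = -106 cm (diverging)

Virtual image ⇒ d_i = −24.0 cm.
1/f = 1/d_o + 1/d_i = 1/(31.0) + 1/(-24.0) = -0.009409, so f = -106 cm.
Since f is negative, the lens is diverging.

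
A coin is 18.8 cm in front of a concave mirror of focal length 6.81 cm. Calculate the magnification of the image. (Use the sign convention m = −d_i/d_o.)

m = -0.568

1/d_i = 1/f − 1/d_o = 1/(6.810) − 1/(18.8) = 0.09365, so d_i = 10.68 cm.
m = −d_i/d_o = −(10.68)/(18.8) = -0.568.
The image is real, inverted and reduced, in front of the mirror.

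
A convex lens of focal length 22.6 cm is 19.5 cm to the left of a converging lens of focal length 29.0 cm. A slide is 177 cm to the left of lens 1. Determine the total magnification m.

Lens 1: 1/d_i1 = 1/(22.6) − 1/(177) = 0.03860, so d_i1 = 25.91 cm; m₁ = −d_i1/d_o1 = -0.1464.
d_o2 = 19.5 − (25.91) = -6.410 cm (virtual object).
Lens 2: 1/d_i2 = 1/(29.0) − 1/(-6.410) = 0.1905, so d_i2 = 5.250 cm; m₂ = −d_i2/d_o2 = +0.8190.
m = m₁·m₂ = (-0.1464)(+0.8190) = -0.120.

m = -0.120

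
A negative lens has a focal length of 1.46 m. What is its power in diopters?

P = -0.685 D

For a negative lens, f = −1.46 m.
P = 1/f = 1/(-1.46 m) = -0.685 D.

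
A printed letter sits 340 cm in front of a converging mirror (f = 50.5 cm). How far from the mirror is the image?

59.3 cm

Mirror equation: 1/v = 1/f − 1/u = 1/(50.50) − 1/(340) = 0.01980 − 0.002941 = 0.01686, so v = 59.3 cm.
The image is real, inverted and reduced, in front of the mirror.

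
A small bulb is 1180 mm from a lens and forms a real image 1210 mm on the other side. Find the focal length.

f = 597 mm (converging)

Real image ⇒ d_i = +1210 mm.
1/f = 1/d_o + 1/d_i = 1/(1180) + 1/(1210) = 0.001674, so f = 597 mm.
Since f is positive, the lens is converging.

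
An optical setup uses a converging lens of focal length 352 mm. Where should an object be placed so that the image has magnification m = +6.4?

297 mm

m = −d_i/d_o ⇒ d_i = −m·d_o.
1/f = 1/d_o + 1/d_i = 1/d_o − 1/(m·d_o) = (1 − 1/m)/d_o, so d_o = f(1 − 1/m) = (352.0)(1 − 1/(+6.4)) = 297 mm.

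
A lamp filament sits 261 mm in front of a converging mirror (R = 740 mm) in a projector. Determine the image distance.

f = R/2 = 740/2 = 370.0 mm.
Mirror equation: 1/s_i = 1/f − 1/s_o = 1/(370.0) − 1/(261) = 0.002703 − 0.003831 = -0.001129, so s_i = -886 mm.
The image is virtual, upright and enlarged, behind the mirror.

886 mm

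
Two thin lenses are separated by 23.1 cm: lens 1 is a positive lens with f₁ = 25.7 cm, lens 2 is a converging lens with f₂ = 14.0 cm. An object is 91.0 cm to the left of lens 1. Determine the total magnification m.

m = -0.206

Lens 1: 1/d_i1 = 1/(25.7) − 1/(91.0) = 0.02792, so d_i1 = 35.81 cm; m₁ = −d_i1/d_o1 = -0.3935.
d_o2 = 23.1 − (35.81) = -12.71 cm (virtual object).
Lens 2: 1/d_i2 = 1/(14.0) − 1/(-12.71) = 0.1501, so d_i2 = 6.662 cm; m₂ = −d_i2/d_o2 = +0.5241.
m = m₁·m₂ = (-0.3935)(+0.5241) = -0.206.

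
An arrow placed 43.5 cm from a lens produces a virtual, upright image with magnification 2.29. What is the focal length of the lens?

f = 77.2 cm (converging)

m = −d_i/d_o ⇒ d_i = −m·d_o = −(+2.29)·(43.5) = -99.61 cm.
1/f = 1/d_o + 1/d_i = 1/(43.5) + 1/(-99.61) = 0.01295, so f = 77.2 cm.
Since f is positive, the lens is converging.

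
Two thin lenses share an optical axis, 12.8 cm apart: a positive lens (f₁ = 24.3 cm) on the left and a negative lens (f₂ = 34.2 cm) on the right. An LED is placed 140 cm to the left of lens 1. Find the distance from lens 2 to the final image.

Lens 1: 1/d_i1 = 1/f₁ − 1/d_o1 = 1/(24.3) − 1/(140) = 0.03401, so d_i1 = 29.40 cm.
The intermediate image is 29.40 cm to the right of lens 1, which lies 16.60 cm to the right of lens 2 — a virtual object — so d_o2 = −16.60 cm.
Lens 2 is diverging, so f₂ = −34.2 cm.
Lens 2: 1/d_i2 = 1/f₂ − 1/d_o2 = 1/(-34.2) − 1/(-16.60) = 0.03100, so d_i2 = 32.3 cm.
The final image is real, 32.3 cm to the right of lens 2 (overall magnification ≈ -0.41).

32.3 cm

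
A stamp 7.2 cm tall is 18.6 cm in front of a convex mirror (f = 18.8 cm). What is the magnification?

m = +0.503

For a convex mirror, f = -18.8 cm.
1/d_i = 1/f − 1/d_o = 1/(-18.80) − 1/(18.6) = -0.1070, so d_i = -9.350 cm.
m = −d_i/d_o = −(-9.350)/(18.6) = +0.503.
The image is virtual, upright and reduced, behind the mirror.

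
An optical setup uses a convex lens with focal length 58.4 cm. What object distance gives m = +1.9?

m = −d_i/d_o ⇒ d_i = −m·d_o.
1/f = 1/d_o + 1/d_i = 1/d_o − 1/(m·d_o) = (1 − 1/m)/d_o, so d_o = f(1 − 1/m) = (58.40)(1 − 1/(+1.9)) = 27.7 cm.

27.7 cm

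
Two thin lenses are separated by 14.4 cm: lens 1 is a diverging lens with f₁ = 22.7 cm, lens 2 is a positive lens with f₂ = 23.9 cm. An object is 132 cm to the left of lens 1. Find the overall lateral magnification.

f₁ = −22.7 cm (diverging).
Lens 1: 1/d_i1 = 1/(-22.7) − 1/(132) = -0.05163, so d_i1 = -19.37 cm; m₁ = −d_i1/d_o1 = +0.1467.
d_o2 = 14.4 − (-19.37) = 33.77 cm.
Lens 2: 1/d_i2 = 1/(23.9) − 1/(33.77) = 0.01223, so d_i2 = 81.77 cm; m₂ = −d_i2/d_o2 = -2.421.
m = m₁·m₂ = (+0.1467)(-2.421) = -0.355.

m = -0.355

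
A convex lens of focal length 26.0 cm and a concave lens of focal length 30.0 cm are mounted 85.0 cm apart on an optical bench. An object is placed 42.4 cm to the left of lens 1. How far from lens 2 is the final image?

11.2 cm

Lens 1: 1/d_i1 = 1/f₁ − 1/d_o1 = 1/(26.0) − 1/(42.4) = 0.01488, so d_i1 = 67.22 cm.
The intermediate image is 67.22 cm to the right of lens 1, which is 85.0 − (67.22) = 17.78 cm to the left of lens 2, so d_o2 = +17.78 cm.
Lens 2 is diverging, so f₂ = −30.0 cm.
Lens 2: 1/d_i2 = 1/f₂ − 1/d_o2 = 1/(-30.0) − 1/(17.78) = -0.08958, so d_i2 = -11.2 cm.
The final image is virtual, 11.2 cm to the left of lens 2 (overall magnification ≈ -1.00).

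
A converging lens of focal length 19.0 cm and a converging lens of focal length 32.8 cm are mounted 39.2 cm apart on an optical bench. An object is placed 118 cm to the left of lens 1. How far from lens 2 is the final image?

Lens 1: 1/d_i1 = 1/f₁ − 1/d_o1 = 1/(19.0) − 1/(118) = 0.04416, so d_i1 = 22.65 cm.
The intermediate image is 22.65 cm to the right of lens 1, which is 39.2 − (22.65) = 16.55 cm to the left of lens 2, so d_o2 = +16.55 cm.
Lens 2: 1/d_i2 = 1/f₂ − 1/d_o2 = 1/(32.8) − 1/(16.55) = -0.02994, so d_i2 = -33.4 cm.
The final image is virtual, 33.4 cm to the left of lens 2 (overall magnification ≈ -0.39).

33.4 cm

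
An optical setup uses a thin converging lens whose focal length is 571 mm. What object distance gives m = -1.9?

m = −d_i/d_o ⇒ d_i = −m·d_o.
1/f = 1/d_o + 1/d_i = 1/d_o − 1/(m·d_o) = (1 − 1/m)/d_o, so d_o = f(1 − 1/m) = (571.0)(1 − 1/(-1.9)) = 872 mm.

872 mm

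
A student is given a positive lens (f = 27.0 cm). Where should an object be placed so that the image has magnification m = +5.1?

21.7 cm

m = −d_i/d_o ⇒ d_i = −m·d_o.
1/f = 1/d_o + 1/d_i = 1/d_o − 1/(m·d_o) = (1 − 1/m)/d_o, so d_o = f(1 − 1/m) = (27.00)(1 − 1/(+5.1)) = 21.7 cm.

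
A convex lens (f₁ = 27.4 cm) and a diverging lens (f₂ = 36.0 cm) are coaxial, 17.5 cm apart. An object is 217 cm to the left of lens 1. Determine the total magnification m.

m = -0.235

Lens 1: 1/d_i1 = 1/(27.4) − 1/(217) = 0.03189, so d_i1 = 31.36 cm; m₁ = −d_i1/d_o1 = -0.1445.
d_o2 = 17.5 − (31.36) = -13.86 cm (virtual object).
f₂ = −36.0 cm (diverging).
Lens 2: 1/d_i2 = 1/(-36.0) − 1/(-13.86) = 0.04437, so d_i2 = 22.54 cm; m₂ = −d_i2/d_o2 = +1.626.
m = m₁·m₂ = (-0.1445)(+1.626) = -0.235.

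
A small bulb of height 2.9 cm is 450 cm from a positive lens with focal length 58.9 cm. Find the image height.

0.437 cm

1/d_i = 1/f − 1/d_o = 1/(58.90) − 1/(450) = 0.01476, so d_i = 67.77 cm.
m = −d_i/d_o = -0.1506.
|h_i| = |m|·h_o = 0.1506 × 2.9 = 0.437 cm. The image is real, inverted and reduced, on the far side of the lens.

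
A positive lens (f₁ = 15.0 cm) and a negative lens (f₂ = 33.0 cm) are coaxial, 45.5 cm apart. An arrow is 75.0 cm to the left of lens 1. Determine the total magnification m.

m = -0.138

Lens 1: 1/d_i1 = 1/(15.0) − 1/(75.0) = 0.05333, so d_i1 = 18.75 cm; m₁ = −d_i1/d_o1 = -0.2500.
d_o2 = 45.5 − (18.75) = 26.75 cm.
f₂ = −33.0 cm (diverging).
Lens 2: 1/d_i2 = 1/(-33.0) − 1/(26.75) = -0.06769, so d_i2 = -14.77 cm; m₂ = −d_i2/d_o2 = +0.5523.
m = m₁·m₂ = (-0.2500)(+0.5523) = -0.138.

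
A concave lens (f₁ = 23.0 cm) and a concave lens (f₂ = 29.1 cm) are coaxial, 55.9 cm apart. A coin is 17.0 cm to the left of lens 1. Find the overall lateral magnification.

m = +0.177

f₁ = −23.0 cm (diverging).
Lens 1: 1/d_i1 = 1/(-23.0) − 1/(17.0) = -0.1023, so d_i1 = -9.775 cm; m₁ = −d_i1/d_o1 = +0.5750.
d_o2 = 55.9 − (-9.775) = 65.67 cm.
f₂ = −29.1 cm (diverging).
Lens 2: 1/d_i2 = 1/(-29.1) − 1/(65.67) = -0.04959, so d_i2 = -20.16 cm; m₂ = −d_i2/d_o2 = +0.3071.
m = m₁·m₂ = (+0.5750)(+0.3071) = +0.177.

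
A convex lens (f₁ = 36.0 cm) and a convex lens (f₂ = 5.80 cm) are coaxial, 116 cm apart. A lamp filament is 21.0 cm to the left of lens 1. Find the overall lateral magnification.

Lens 1: 1/d_i1 = 1/(36.0) − 1/(21.0) = -0.01984, so d_i1 = -50.40 cm; m₁ = −d_i1/d_o1 = +2.400.
d_o2 = 116 − (-50.40) = 166.4 cm.
Lens 2: 1/d_i2 = 1/(5.80) − 1/(166.4) = 0.1664, so d_i2 = 6.009 cm; m₂ = −d_i2/d_o2 = -0.03611.
m = m₁·m₂ = (+2.400)(-0.03611) = -0.0867.

m = -0.0867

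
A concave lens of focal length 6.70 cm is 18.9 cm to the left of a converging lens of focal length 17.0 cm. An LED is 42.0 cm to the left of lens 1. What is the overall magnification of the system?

m = -0.305

f₁ = −6.70 cm (diverging).
Lens 1: 1/d_i1 = 1/(-6.70) − 1/(42.0) = -0.1731, so d_i1 = -5.778 cm; m₁ = −d_i1/d_o1 = +0.1376.
d_o2 = 18.9 − (-5.778) = 24.68 cm.
Lens 2: 1/d_i2 = 1/(17.0) − 1/(24.68) = 0.01830, so d_i2 = 54.63 cm; m₂ = −d_i2/d_o2 = -2.214.
m = m₁·m₂ = (+0.1376)(-2.214) = -0.305.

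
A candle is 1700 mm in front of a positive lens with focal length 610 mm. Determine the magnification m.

1/d_i = 1/f − 1/d_o = 1/(610.0) − 1/(1700) = 0.001051, so d_i = 951.4 mm.
m = −d_i/d_o = −(951.4)/(1700) = -0.560.
The image is real, inverted and reduced, on the far side of the lens.

m = -0.560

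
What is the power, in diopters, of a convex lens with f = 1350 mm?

f = 135 cm = 1.35 m.
P = 1/f = 1/(1.35 m) = +0.741 D.

P = +0.741 D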